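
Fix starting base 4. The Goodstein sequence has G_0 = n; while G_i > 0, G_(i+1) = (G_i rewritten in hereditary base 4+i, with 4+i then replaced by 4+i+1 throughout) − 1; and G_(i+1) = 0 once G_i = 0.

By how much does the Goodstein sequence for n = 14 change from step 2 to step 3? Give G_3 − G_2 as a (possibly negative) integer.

14 —HB4→ 3·4 + 2 —bump→ 3·5 + 2 = 17 —(−1)→ 16
16 —HB5→ 3·5 + 1 —bump→ 3·6 + 1 = 19 —(−1)→ 18
18 —HB6→ 3·6 —bump→ 3·7 = 21 —(−1)→ 20

2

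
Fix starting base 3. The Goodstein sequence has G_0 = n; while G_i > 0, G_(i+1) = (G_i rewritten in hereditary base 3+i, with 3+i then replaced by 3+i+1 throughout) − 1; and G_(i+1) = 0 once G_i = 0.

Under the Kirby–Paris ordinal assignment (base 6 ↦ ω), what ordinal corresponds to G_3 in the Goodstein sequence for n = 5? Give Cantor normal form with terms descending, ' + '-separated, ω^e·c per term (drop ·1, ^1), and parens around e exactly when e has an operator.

G_0=5  [base 3] 3 + 2  →[3↦4]→  4 + 2 = 6  −1 ⇒ G_1=5
G_1=5  [base 4] 4 + 1  →[4↦5]→  5 + 1 = 6  −1 ⇒ G_2=5
G_2=5  [base 5] 5  →[5↦6]→  6 = 6  −1 ⇒ G_3=5
G_3=5  [base 6] 5  →[6↦7]→  5 = 5  −1 ⇒ G_4=4

5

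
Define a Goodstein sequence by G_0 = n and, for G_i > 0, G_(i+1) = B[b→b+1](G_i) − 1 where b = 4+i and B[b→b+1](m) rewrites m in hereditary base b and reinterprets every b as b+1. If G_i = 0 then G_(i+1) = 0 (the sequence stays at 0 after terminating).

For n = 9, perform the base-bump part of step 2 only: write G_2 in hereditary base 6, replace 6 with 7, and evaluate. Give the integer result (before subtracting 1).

9 —HB4→ 2·4 + 1 —bump→ 2·5 + 1 = 11 —(−1)→ 10
10 —HB5→ 2·5 —bump→ 2·6 = 12 —(−1)→ 11
11 —HB6→ 6 + 5 —bump→ 7 + 5 = 12 —(−1)→ 11

12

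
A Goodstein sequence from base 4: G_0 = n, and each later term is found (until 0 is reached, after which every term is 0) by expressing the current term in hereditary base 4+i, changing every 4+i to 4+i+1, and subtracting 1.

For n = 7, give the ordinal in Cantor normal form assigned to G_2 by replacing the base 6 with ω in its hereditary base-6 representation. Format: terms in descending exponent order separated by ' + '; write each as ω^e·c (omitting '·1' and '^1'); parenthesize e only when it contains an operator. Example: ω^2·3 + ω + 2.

step 0: 7 = 4 + 3; sub 5 for 4: 5 + 3; = 8; G_1 = 8−1 = 7
step 1: 7 = 5 + 2; sub 6 for 5: 6 + 2; = 8; G_2 = 8−1 = 7
step 2: 7 = 6 + 1; sub 7 for 6: 7 + 1; = 8; G_3 = 8−1 = 7

ω + 1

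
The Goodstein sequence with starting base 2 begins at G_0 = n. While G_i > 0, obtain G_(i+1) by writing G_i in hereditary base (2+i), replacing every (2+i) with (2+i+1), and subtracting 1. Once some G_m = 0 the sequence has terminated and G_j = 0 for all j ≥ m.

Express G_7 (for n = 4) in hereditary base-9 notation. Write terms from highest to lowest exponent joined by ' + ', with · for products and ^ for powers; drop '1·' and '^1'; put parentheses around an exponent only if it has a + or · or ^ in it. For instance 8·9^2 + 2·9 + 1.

2·9^2 + 9 + 2

step 0: 4 = 2^2; sub 3 for 2: 3^3; = 27; G_1 = 27−1 = 26
step 1: 26 = 2·3^2 + 2·3 + 2; sub 4 for 3: 2·4^2 + 2·4 + 2; = 42; G_2 = 42−1 = 41
step 2: 41 = 2·4^2 + 2·4 + 1; sub 5 for 4: 2·5^2 + 2·5 + 1; = 61; G_3 = 61−1 = 60
step 3: 60 = 2·5^2 + 2·5; sub 6 for 5: 2·6^2 + 2·6; = 84; G_4 = 84−1 = 83
step 4: 83 = 2·6^2 + 6 + 5; sub 7 for 6: 2·7^2 + 7 + 5; = 110; G_5 = 110−1 = 109
step 5: 109 = 2·7^2 + 7 + 4; sub 8 for 7: 2·8^2 + 8 + 4; = 140; G_6 = 140−1 = 139
step 6: 139 = 2·8^2 + 8 + 3; sub 9 for 8: 2·9^2 + 9 + 3; = 174; G_7 = 174−1 = 173
step 7: 173 = 2·9^2 + 9 + 2; sub 10 for 9: 2·10^2 + 10 + 2; = 212; G_8 = 212−1 = 211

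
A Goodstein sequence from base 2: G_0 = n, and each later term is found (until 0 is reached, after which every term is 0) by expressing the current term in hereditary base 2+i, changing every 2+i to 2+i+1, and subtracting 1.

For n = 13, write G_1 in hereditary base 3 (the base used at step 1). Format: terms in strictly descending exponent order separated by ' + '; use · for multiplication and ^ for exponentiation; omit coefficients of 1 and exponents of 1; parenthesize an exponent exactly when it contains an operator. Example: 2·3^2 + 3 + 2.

[0] 13 ≡ 2^(2 + 1) + 2^2 + 1 (base 2). Lift 3: 109. −1: 108.
[1] 108 ≡ 3^(3 + 1) + 3^3 (base 3). Lift 4: 1280. −1: 1279.

3^(3 + 1) + 3^3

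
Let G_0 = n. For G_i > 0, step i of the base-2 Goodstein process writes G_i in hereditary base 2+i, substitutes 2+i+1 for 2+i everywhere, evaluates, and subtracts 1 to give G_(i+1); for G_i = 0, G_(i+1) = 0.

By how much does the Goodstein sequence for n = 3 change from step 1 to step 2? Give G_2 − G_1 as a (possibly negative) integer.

base 2: 3 = 2 + 1; at 3: 3 + 1 = 4; next = 3
base 3: 3 = 3; at 4: 4 = 4; next = 3

0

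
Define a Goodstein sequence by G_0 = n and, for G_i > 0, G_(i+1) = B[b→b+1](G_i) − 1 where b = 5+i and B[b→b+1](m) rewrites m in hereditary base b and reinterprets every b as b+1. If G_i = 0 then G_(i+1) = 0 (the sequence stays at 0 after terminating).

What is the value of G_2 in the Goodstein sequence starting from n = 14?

G_0 = 14. HB_5(14) = 2·5 + 4. Bump = 16. G_1 = 15.
G_1 = 15. HB_6(15) = 2·6 + 3. Bump = 17. G_2 = 16.
G_2 = 16. HB_7(16) = 2·7 + 2. Bump = 18. G_3 = 17.

16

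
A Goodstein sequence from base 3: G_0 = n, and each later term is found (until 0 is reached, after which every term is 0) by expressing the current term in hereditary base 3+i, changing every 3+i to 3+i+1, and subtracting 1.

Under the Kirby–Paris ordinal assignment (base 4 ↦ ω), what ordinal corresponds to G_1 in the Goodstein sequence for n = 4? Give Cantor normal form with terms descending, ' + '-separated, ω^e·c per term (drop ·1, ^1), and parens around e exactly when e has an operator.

ω

step 0: 4 = 3 + 1; sub 4 for 3: 4 + 1; = 5; G_1 = 5−1 = 4
step 1: 4 = 4; sub 5 for 4: 5; = 5; G_2 = 5−1 = 4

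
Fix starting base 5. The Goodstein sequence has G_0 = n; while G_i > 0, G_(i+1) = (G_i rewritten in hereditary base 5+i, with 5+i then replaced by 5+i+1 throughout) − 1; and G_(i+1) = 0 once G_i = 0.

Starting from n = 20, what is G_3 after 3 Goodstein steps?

20 —HB5→ 4·5 —bump→ 4·6 = 24 —(−1)→ 23
23 —HB6→ 3·6 + 5 —bump→ 3·7 + 5 = 26 —(−1)→ 25
25 —HB7→ 3·7 + 4 —bump→ 3·8 + 4 = 28 —(−1)→ 27
27 —HB8→ 3·8 + 3 —bump→ 3·9 + 3 = 30 —(−1)→ 29

27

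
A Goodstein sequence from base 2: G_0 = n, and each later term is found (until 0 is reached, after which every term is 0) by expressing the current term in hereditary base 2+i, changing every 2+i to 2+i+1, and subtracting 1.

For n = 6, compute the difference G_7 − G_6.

i=0: 6 = 2^2 + 2 (b=2); 2→3: 3^3 + 3 = 30; 30−1 = 29
i=1: 29 = 3^3 + 2 (b=3); 3→4: 4^4 + 2 = 258; 258−1 = 257
i=2: 257 = 4^4 + 1 (b=4); 4→5: 5^5 + 1 = 3126; 3126−1 = 3125
i=3: 3125 = 5^5 (b=5); 5→6: 6^6 = 46656; 46656−1 = 46655
i=4: 46655 = 5·6^5 + 5·6^4 + 5·6^3 + 5·6^2 + 5·6 + 5 (b=6); 6→7: 5·7^5 + 5·7^4 + 5·7^3 + 5·7^2 + 5·7 + 5 = 98040; 98040−1 = 98039
i=5: 98039 = 5·7^5 + 5·7^4 + 5·7^3 + 5·7^2 + 5·7 + 4 (b=7); 7→8: 5·8^5 + 5·8^4 + 5·8^3 + 5·8^2 + 5·8 + 4 = 187244; 187244−1 = 187243
i=6: 187243 = 5·8^5 + 5·8^4 + 5·8^3 + 5·8^2 + 5·8 + 3 (b=8); 8→9: 5·9^5 + 5·9^4 + 5·9^3 + 5·9^2 + 5·9 + 3 = 332148; 332148−1 = 332147

144904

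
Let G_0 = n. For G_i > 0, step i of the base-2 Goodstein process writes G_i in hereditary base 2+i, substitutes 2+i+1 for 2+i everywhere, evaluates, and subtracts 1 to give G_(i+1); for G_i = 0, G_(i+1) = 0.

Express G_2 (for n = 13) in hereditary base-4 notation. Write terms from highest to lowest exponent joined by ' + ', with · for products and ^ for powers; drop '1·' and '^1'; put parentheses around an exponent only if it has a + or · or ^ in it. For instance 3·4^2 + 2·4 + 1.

G_0 = 13. HB_2(13) = 2^(2 + 1) + 2^2 + 1. Bump = 109. G_1 = 108.
G_1 = 108. HB_3(108) = 3^(3 + 1) + 3^3. Bump = 1280. G_2 = 1279.
G_2 = 1279. HB_4(1279) = 4^(4 + 1) + 3·4^3 + 3·4^2 + 3·4 + 3. Bump = 16093. G_3 = 16092.

4^(4 + 1) + 3·4^3 + 3·4^2 + 3·4 + 3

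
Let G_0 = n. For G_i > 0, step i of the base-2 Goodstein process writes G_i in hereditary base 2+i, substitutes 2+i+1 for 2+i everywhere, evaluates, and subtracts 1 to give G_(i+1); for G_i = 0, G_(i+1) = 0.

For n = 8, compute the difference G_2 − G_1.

[0] 8 ≡ 2^(2 + 1) (base 2). Lift 3: 81. −1: 80.
[1] 80 ≡ 2·3^3 + 2·3^2 + 2·3 + 2 (base 3). Lift 4: 554. −1: 553.

473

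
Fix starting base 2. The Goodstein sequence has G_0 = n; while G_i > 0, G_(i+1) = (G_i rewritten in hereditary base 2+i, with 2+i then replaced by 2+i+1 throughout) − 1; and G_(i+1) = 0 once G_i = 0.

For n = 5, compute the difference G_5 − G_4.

422

step 0: 5 = 2^2 + 1; sub 3 for 2: 3^3 + 1; = 28; G_1 = 28−1 = 27
step 1: 27 = 3^3; sub 4 for 3: 4^4; = 256; G_2 = 256−1 = 255
step 2: 255 = 3·4^3 + 3·4^2 + 3·4 + 3; sub 5 for 4: 3·5^3 + 3·5^2 + 3·5 + 3; = 468; G_3 = 468−1 = 467
step 3: 467 = 3·5^3 + 3·5^2 + 3·5 + 2; sub 6 for 5: 3·6^3 + 3·6^2 + 3·6 + 2; = 776; G_4 = 776−1 = 775
step 4: 775 = 3·6^3 + 3·6^2 + 3·6 + 1; sub 7 for 6: 3·7^3 + 3·7^2 + 3·7 + 1; = 1198; G_5 = 1198−1 = 1197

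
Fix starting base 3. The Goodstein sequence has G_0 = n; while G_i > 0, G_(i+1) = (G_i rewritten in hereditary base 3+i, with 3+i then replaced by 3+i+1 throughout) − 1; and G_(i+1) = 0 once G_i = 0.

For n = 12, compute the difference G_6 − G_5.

6

12 —HB3→ 3^2 + 3 —bump→ 4^2 + 4 = 20 —(−1)→ 19
19 —HB4→ 4^2 + 3 —bump→ 5^2 + 3 = 28 —(−1)→ 27
27 —HB5→ 5^2 + 2 —bump→ 6^2 + 2 = 38 —(−1)→ 37
37 —HB6→ 6^2 + 1 —bump→ 7^2 + 1 = 50 —(−1)→ 49
49 —HB7→ 7^2 —bump→ 8^2 = 64 —(−1)→ 63
63 —HB8→ 7·8 + 7 —bump→ 7·9 + 7 = 70 —(−1)→ 69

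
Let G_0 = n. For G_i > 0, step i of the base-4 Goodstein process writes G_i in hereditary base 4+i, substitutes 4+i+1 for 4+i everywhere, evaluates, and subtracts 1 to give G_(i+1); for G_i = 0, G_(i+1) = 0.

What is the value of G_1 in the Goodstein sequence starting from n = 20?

29

i=0: 20 = 4^2 + 4 (b=4); 4→5: 5^2 + 5 = 30; 30−1 = 29
i=1: 29 = 5^2 + 4 (b=5); 5→6: 6^2 + 4 = 40; 40−1 = 39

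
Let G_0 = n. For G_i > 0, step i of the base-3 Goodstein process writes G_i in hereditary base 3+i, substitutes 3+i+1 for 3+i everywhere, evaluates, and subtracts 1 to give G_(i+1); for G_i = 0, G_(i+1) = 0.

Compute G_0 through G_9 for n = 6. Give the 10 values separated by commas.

[0] 6 ≡ 2·3 (base 3). Lift 4: 8. −1: 7.
[1] 7 ≡ 4 + 3 (base 4). Lift 5: 8. −1: 7.
[2] 7 ≡ 5 + 2 (base 5). Lift 6: 8. −1: 7.
[3] 7 ≡ 6 + 1 (base 6). Lift 7: 8. −1: 7.
[4] 7 ≡ 7 (base 7). Lift 8: 8. −1: 7.
[5] 7 ≡ 7 (base 8). Lift 9: 7. −1: 6.
[6] 6 ≡ 6 (base 9). Lift 10: 6. −1: 5.
[7] 5 ≡ 5 (base 10). Lift 11: 5. −1: 4.
[8] 4 ≡ 4 (base 11). Lift 12: 4. −1: 3.

6, 7, 7, 7, 7, 7, 6, 5, 4, 3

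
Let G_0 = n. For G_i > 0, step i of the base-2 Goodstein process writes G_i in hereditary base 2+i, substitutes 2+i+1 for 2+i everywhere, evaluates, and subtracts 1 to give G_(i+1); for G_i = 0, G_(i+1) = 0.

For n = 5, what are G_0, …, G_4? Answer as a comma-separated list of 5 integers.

5, 27, 255, 467, 775

step 0: 5 = 2^2 + 1; sub 3 for 2: 3^3 + 1; = 28; G_1 = 28−1 = 27
step 1: 27 = 3^3; sub 4 for 3: 4^4; = 256; G_2 = 256−1 = 255
step 2: 255 = 3·4^3 + 3·4^2 + 3·4 + 3; sub 5 for 4: 3·5^3 + 3·5^2 + 3·5 + 3; = 468; G_3 = 468−1 = 467
step 3: 467 = 3·5^3 + 3·5^2 + 3·5 + 2; sub 6 for 5: 3·6^3 + 3·6^2 + 3·6 + 2; = 776; G_4 = 776−1 = 775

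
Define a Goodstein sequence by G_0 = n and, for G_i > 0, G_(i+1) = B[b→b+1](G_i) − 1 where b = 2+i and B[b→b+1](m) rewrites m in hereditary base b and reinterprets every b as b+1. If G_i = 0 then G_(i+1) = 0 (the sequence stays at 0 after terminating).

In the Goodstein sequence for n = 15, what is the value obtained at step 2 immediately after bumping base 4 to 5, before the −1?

18753

step 0: 15 = 2^(2 + 1) + 2^2 + 2 + 1; sub 3 for 2: 3^(3 + 1) + 3^3 + 3 + 1; = 112; G_1 = 112−1 = 111
step 1: 111 = 3^(3 + 1) + 3^3 + 3; sub 4 for 3: 4^(4 + 1) + 4^4 + 4; = 1284; G_2 = 1284−1 = 1283
step 2: 1283 = 4^(4 + 1) + 4^4 + 3; sub 5 for 4: 5^(5 + 1) + 5^5 + 3; = 18753; G_3 = 18753−1 = 18752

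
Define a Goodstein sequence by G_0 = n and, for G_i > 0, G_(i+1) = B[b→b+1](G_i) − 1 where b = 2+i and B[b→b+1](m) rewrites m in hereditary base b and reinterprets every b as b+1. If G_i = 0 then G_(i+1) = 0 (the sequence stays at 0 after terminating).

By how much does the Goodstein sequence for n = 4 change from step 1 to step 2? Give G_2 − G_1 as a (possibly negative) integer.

15

4 —HB2→ 2^2 —bump→ 3^3 = 27 —(−1)→ 26
26 —HB3→ 2·3^2 + 2·3 + 2 —bump→ 2·4^2 + 2·4 + 2 = 42 —(−1)→ 41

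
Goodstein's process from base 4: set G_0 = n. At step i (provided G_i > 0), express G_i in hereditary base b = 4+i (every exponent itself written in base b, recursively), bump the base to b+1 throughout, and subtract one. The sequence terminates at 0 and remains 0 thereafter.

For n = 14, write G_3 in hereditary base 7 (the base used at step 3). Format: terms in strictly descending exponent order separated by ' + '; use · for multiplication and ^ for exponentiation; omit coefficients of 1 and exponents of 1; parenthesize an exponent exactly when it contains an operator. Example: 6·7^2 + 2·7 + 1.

(0) 14|_4 = 3·4 + 2 ↦ 3·5 + 2|_5 = 17 ⇒ 16
(1) 16|_5 = 3·5 + 1 ↦ 3·6 + 1|_6 = 19 ⇒ 18
(2) 18|_6 = 3·6 ↦ 3·7|_7 = 21 ⇒ 20
(3) 20|_7 = 2·7 + 6 ↦ 2·8 + 6|_8 = 22 ⇒ 21

2·7 + 6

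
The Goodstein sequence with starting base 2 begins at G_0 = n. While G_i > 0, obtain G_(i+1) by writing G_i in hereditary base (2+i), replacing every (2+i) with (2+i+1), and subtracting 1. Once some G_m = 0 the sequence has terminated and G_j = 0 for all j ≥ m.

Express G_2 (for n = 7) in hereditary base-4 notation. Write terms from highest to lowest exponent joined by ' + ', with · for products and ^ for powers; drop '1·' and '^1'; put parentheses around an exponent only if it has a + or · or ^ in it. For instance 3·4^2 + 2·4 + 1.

4^4 + 3

base 2: 7 = 2^2 + 2 + 1; at 3: 3^3 + 3 + 1 = 31; next = 30
base 3: 30 = 3^3 + 3; at 4: 4^4 + 4 = 260; next = 259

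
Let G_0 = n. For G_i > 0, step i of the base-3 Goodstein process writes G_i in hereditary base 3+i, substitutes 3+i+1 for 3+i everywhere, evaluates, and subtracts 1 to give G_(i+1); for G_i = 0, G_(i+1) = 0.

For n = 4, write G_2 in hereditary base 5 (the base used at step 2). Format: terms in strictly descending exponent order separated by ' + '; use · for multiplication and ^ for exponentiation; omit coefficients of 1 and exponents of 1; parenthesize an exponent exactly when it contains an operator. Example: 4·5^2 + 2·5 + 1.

i=0: 4 = 3 + 1 (b=3); 3→4: 4 + 1 = 5; 5−1 = 4
i=1: 4 = 4 (b=4); 4→5: 5 = 5; 5−1 = 4

4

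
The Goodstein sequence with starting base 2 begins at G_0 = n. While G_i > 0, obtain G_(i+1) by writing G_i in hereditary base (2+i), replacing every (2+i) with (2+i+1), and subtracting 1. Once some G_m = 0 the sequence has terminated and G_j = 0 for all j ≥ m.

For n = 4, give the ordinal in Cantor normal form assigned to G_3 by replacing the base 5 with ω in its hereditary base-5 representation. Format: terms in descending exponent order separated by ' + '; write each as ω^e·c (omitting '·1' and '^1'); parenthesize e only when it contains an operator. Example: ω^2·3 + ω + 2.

ω^2·2 + ω·2

i=0: 4 = 2^2 (b=2); 2→3: 3^3 = 27; 27−1 = 26
i=1: 26 = 2·3^2 + 2·3 + 2 (b=3); 3→4: 2·4^2 + 2·4 + 2 = 42; 42−1 = 41
i=2: 41 = 2·4^2 + 2·4 + 1 (b=4); 4→5: 2·5^2 + 2·5 + 1 = 61; 61−1 = 60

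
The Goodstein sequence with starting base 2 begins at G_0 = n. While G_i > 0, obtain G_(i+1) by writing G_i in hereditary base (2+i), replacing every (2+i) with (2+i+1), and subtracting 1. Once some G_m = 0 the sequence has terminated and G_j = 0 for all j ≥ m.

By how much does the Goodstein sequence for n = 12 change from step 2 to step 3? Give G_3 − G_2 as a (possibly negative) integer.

14620

i=0: 12 = 2^(2 + 1) + 2^2 (b=2); 2→3: 3^(3 + 1) + 3^3 = 108; 108−1 = 107
i=1: 107 = 3^(3 + 1) + 2·3^2 + 2·3 + 2 (b=3); 3→4: 4^(4 + 1) + 2·4^2 + 2·4 + 2 = 1066; 1066−1 = 1065
i=2: 1065 = 4^(4 + 1) + 2·4^2 + 2·4 + 1 (b=4); 4→5: 5^(5 + 1) + 2·5^2 + 2·5 + 1 = 15686; 15686−1 = 15685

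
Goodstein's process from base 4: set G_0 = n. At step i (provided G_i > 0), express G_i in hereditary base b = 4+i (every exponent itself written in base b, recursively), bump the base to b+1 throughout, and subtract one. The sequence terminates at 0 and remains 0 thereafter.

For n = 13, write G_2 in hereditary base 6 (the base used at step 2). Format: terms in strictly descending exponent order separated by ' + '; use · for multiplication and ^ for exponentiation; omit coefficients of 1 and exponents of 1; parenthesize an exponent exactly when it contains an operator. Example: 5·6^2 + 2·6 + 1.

2·6 + 5

i=0: 13 = 3·4 + 1 (b=4); 4→5: 3·5 + 1 = 16; 16−1 = 15
i=1: 15 = 3·5 (b=5); 5→6: 3·6 = 18; 18−1 = 17
i=2: 17 = 2·6 + 5 (b=6); 6→7: 2·7 + 5 = 19; 19−1 = 18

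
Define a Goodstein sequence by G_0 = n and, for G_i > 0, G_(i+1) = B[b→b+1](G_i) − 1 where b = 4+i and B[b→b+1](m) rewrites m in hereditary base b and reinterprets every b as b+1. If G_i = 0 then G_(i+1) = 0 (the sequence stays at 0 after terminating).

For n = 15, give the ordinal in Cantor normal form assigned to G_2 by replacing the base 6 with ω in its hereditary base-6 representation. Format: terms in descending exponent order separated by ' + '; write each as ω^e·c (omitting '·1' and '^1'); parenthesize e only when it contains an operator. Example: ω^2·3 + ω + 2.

G_0 = 15. HB_4(15) = 3·4 + 3. Bump = 18. G_1 = 17.
G_1 = 17. HB_5(17) = 3·5 + 2. Bump = 20. G_2 = 19.

ω·3 + 1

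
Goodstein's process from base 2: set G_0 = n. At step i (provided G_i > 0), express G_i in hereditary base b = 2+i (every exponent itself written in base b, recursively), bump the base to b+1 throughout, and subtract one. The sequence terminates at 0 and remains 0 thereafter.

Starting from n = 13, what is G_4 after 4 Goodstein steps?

280711

13 —HB2→ 2^(2 + 1) + 2^2 + 1 —bump→ 3^(3 + 1) + 3^3 + 1 = 109 —(−1)→ 108
108 —HB3→ 3^(3 + 1) + 3^3 —bump→ 4^(4 + 1) + 4^4 = 1280 —(−1)→ 1279
1279 —HB4→ 4^(4 + 1) + 3·4^3 + 3·4^2 + 3·4 + 3 —bump→ 5^(5 + 1) + 3·5^3 + 3·5^2 + 3·5 + 3 = 16093 —(−1)→ 16092
16092 —HB5→ 5^(5 + 1) + 3·5^3 + 3·5^2 + 3·5 + 2 —bump→ 6^(6 + 1) + 3·6^3 + 3·6^2 + 3·6 + 2 = 280712 —(−1)→ 280711
280711 —HB6→ 6^(6 + 1) + 3·6^3 + 3·6^2 + 3·6 + 1 —bump→ 7^(7 + 1) + 3·7^3 + 3·7^2 + 3·7 + 1 = 5765999 —(−1)→ 5765998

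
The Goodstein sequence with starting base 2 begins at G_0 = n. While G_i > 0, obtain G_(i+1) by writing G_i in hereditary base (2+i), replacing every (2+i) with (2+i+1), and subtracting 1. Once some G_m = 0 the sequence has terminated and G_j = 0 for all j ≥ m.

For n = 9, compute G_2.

base 2: 9 = 2^(2 + 1) + 1; at 3: 3^(3 + 1) + 1 = 82; next = 81
base 3: 81 = 3^(3 + 1); at 4: 4^(4 + 1) = 1024; next = 1023
base 4: 1023 = 3·4^4 + 3·4^3 + 3·4^2 + 3·4 + 3; at 5: 3·5^5 + 3·5^3 + 3·5^2 + 3·5 + 3 = 9843; next = 9842

1023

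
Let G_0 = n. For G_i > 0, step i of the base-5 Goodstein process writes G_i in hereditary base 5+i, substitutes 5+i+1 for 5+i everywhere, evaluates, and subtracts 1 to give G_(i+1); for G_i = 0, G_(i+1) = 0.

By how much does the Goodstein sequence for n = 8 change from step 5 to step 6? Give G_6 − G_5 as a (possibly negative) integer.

i=0: 8 = 5 + 3 (b=5); 5→6: 6 + 3 = 9; 9−1 = 8
i=1: 8 = 6 + 2 (b=6); 6→7: 7 + 2 = 9; 9−1 = 8
i=2: 8 = 7 + 1 (b=7); 7→8: 8 + 1 = 9; 9−1 = 8
i=3: 8 = 8 (b=8); 8→9: 9 = 9; 9−1 = 8
i=4: 8 = 8 (b=9); 9→10: 8 = 8; 8−1 = 7
i=5: 7 = 7 (b=10); 10→11: 7 = 7; 7−1 = 6

-1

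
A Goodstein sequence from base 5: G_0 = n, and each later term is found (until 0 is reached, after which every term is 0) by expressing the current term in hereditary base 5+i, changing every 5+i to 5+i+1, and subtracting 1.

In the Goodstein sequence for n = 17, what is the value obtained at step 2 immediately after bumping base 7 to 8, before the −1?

24

G_0=17  [base 5] 3·5 + 2  →[5↦6]→  3·6 + 2 = 20  −1 ⇒ G_1=19
G_1=19  [base 6] 3·6 + 1  →[6↦7]→  3·7 + 1 = 22  −1 ⇒ G_2=21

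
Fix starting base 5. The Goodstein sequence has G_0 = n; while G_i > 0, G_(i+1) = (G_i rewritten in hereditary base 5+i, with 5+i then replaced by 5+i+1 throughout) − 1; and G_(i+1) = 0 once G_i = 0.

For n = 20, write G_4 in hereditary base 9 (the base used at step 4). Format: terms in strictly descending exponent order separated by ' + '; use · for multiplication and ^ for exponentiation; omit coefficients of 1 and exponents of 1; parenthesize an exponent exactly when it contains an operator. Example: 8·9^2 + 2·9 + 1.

3·9 + 2

G_0 = 20. HB_5(20) = 4·5. Bump = 24. G_1 = 23.
G_1 = 23. HB_6(23) = 3·6 + 5. Bump = 26. G_2 = 25.
G_2 = 25. HB_7(25) = 3·7 + 4. Bump = 28. G_3 = 27.
G_3 = 27. HB_8(27) = 3·8 + 3. Bump = 30. G_4 = 29.
G_4 = 29. HB_9(29) = 3·9 + 2. Bump = 32. G_5 = 31.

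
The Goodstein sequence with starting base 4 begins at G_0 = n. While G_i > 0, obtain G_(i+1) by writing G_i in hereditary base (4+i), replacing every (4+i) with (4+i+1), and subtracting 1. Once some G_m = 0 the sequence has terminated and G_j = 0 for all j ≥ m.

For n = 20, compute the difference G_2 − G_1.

G_0 = 20. HB_4(20) = 4^2 + 4. Bump = 30. G_1 = 29.
G_1 = 29. HB_5(29) = 5^2 + 4. Bump = 40. G_2 = 39.

10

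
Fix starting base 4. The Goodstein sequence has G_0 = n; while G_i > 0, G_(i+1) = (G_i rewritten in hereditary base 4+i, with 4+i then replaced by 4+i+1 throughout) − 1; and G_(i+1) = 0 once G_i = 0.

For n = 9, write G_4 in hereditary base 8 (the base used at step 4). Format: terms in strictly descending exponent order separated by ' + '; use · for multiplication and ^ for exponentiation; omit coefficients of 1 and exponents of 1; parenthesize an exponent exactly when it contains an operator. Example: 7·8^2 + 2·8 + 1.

[0] 9 ≡ 2·4 + 1 (base 4). Lift 5: 11. −1: 10.
[1] 10 ≡ 2·5 (base 5). Lift 6: 12. −1: 11.
[2] 11 ≡ 6 + 5 (base 6). Lift 7: 12. −1: 11.
[3] 11 ≡ 7 + 4 (base 7). Lift 8: 12. −1: 11.
[4] 11 ≡ 8 + 3 (base 8). Lift 9: 12. −1: 11.

8 + 3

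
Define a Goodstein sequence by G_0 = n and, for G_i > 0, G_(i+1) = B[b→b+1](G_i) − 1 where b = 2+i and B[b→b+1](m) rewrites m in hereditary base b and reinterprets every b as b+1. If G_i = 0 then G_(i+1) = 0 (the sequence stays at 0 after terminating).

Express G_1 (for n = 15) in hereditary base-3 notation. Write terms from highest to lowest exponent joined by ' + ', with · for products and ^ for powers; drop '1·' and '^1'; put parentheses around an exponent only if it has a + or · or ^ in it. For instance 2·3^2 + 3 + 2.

[0] 15 ≡ 2^(2 + 1) + 2^2 + 2 + 1 (base 2). Lift 3: 112. −1: 111.
[1] 111 ≡ 3^(3 + 1) + 3^3 + 3 (base 3). Lift 4: 1284. −1: 1283.

3^(3 + 1) + 3^3 + 3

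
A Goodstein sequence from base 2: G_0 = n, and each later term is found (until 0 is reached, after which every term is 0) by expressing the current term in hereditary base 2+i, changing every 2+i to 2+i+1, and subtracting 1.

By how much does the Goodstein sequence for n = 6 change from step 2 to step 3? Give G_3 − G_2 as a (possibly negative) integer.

2868

base 2: 6 = 2^2 + 2; at 3: 3^3 + 3 = 30; next = 29
base 3: 29 = 3^3 + 2; at 4: 4^4 + 2 = 258; next = 257
base 4: 257 = 4^4 + 1; at 5: 5^5 + 1 = 3126; next = 3125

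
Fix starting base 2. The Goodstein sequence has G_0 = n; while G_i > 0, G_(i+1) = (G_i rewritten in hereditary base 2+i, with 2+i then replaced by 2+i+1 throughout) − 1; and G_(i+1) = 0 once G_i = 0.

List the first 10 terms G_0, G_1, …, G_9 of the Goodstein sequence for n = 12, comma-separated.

G_0 = 12. HB_2(12) = 2^(2 + 1) + 2^2. Bump = 108. G_1 = 107.
G_1 = 107. HB_3(107) = 3^(3 + 1) + 2·3^2 + 2·3 + 2. Bump = 1066. G_2 = 1065.
G_2 = 1065. HB_4(1065) = 4^(4 + 1) + 2·4^2 + 2·4 + 1. Bump = 15686. G_3 = 15685.
G_3 = 15685. HB_5(15685) = 5^(5 + 1) + 2·5^2 + 2·5. Bump = 280020. G_4 = 280019.
G_4 = 280019. HB_6(280019) = 6^(6 + 1) + 2·6^2 + 6 + 5. Bump = 5764911. G_5 = 5764910.
G_5 = 5764910. HB_7(5764910) = 7^(7 + 1) + 2·7^2 + 7 + 4. Bump = 134217868. G_6 = 134217867.
G_6 = 134217867. HB_8(134217867) = 8^(8 + 1) + 2·8^2 + 8 + 3. Bump = 3486784575. G_7 = 3486784574.
G_7 = 3486784574. HB_9(3486784574) = 9^(9 + 1) + 2·9^2 + 9 + 2. Bump = 100000000212. G_8 = 100000000211.
G_8 = 100000000211. HB_10(100000000211) = 10^(10 + 1) + 2·10^2 + 10 + 1. Bump = 3138428376975. G_9 = 3138428376974.

12, 107, 1065, 15685, 280019, 5764910, 134217867, 3486784574, 100000000211, 3138428376974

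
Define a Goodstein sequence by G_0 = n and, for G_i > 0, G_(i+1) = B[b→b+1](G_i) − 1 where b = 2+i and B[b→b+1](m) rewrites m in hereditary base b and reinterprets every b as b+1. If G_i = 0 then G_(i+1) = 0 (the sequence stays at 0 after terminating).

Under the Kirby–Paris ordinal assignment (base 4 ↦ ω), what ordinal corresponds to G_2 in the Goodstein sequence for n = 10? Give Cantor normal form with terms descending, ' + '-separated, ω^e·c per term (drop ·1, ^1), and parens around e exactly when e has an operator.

G_0 = 10. HB_2(10) = 2^(2 + 1) + 2. Bump = 84. G_1 = 83.
G_1 = 83. HB_3(83) = 3^(3 + 1) + 2. Bump = 1026. G_2 = 1025.
G_2 = 1025. HB_4(1025) = 4^(4 + 1) + 1. Bump = 15626. G_3 = 15625.

ω^(ω + 1) + 1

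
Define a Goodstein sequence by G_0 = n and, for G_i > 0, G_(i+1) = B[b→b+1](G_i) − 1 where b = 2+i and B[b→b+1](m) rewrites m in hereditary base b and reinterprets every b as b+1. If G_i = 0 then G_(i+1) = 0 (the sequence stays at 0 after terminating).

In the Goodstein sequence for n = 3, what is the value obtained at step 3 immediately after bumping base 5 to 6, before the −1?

2

(0) 3|_2 = 2 + 1 ↦ 3 + 1|_3 = 4 ⇒ 3
(1) 3|_3 = 3 ↦ 4|_4 = 4 ⇒ 3
(2) 3|_4 = 3 ↦ 3|_5 = 3 ⇒ 2
(3) 2|_5 = 2 ↦ 2|_6 = 2 ⇒ 1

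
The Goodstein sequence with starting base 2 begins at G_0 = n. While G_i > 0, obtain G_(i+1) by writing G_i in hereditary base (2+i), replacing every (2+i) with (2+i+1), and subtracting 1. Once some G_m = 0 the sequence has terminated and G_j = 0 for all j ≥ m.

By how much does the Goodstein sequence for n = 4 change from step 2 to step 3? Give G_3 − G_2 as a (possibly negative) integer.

19

G_0=4  [base 2] 2^2  →[2↦3]→  3^3 = 27  −1 ⇒ G_1=26
G_1=26  [base 3] 2·3^2 + 2·3 + 2  →[3↦4]→  2·4^2 + 2·4 + 2 = 42  −1 ⇒ G_2=41
G_2=41  [base 4] 2·4^2 + 2·4 + 1  →[4↦5]→  2·5^2 + 2·5 + 1 = 61  −1 ⇒ G_3=60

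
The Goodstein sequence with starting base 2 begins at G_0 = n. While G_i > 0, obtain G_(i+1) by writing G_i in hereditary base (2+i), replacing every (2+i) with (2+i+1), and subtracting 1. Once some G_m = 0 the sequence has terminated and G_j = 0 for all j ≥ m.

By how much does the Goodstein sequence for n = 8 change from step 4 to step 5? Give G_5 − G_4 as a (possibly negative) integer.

1553800

i=0: 8 = 2^(2 + 1) (b=2); 2→3: 3^(3 + 1) = 81; 81−1 = 80
i=1: 80 = 2·3^3 + 2·3^2 + 2·3 + 2 (b=3); 3→4: 2·4^4 + 2·4^2 + 2·4 + 2 = 554; 554−1 = 553
i=2: 553 = 2·4^4 + 2·4^2 + 2·4 + 1 (b=4); 4→5: 2·5^5 + 2·5^2 + 2·5 + 1 = 6311; 6311−1 = 6310
i=3: 6310 = 2·5^5 + 2·5^2 + 2·5 (b=5); 5→6: 2·6^6 + 2·6^2 + 2·6 = 93396; 93396−1 = 93395
i=4: 93395 = 2·6^6 + 2·6^2 + 6 + 5 (b=6); 6→7: 2·7^7 + 2·7^2 + 7 + 5 = 1647196; 1647196−1 = 1647195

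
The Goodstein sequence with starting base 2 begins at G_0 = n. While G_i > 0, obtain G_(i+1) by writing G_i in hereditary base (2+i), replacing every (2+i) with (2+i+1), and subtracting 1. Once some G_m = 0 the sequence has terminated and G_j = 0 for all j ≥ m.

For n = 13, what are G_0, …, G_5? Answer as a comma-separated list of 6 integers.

13, 108, 1279, 16092, 280711, 5765998

i=0: 13 = 2^(2 + 1) + 2^2 + 1 (b=2); 2→3: 3^(3 + 1) + 3^3 + 1 = 109; 109−1 = 108
i=1: 108 = 3^(3 + 1) + 3^3 (b=3); 3→4: 4^(4 + 1) + 4^4 = 1280; 1280−1 = 1279
i=2: 1279 = 4^(4 + 1) + 3·4^3 + 3·4^2 + 3·4 + 3 (b=4); 4→5: 5^(5 + 1) + 3·5^3 + 3·5^2 + 3·5 + 3 = 16093; 16093−1 = 16092
i=3: 16092 = 5^(5 + 1) + 3·5^3 + 3·5^2 + 3·5 + 2 (b=5); 5→6: 6^(6 + 1) + 3·6^3 + 3·6^2 + 3·6 + 2 = 280712; 280712−1 = 280711
i=4: 280711 = 6^(6 + 1) + 3·6^3 + 3·6^2 + 3·6 + 1 (b=6); 6→7: 7^(7 + 1) + 3·7^3 + 3·7^2 + 3·7 + 1 = 5765999; 5765999−1 = 5765998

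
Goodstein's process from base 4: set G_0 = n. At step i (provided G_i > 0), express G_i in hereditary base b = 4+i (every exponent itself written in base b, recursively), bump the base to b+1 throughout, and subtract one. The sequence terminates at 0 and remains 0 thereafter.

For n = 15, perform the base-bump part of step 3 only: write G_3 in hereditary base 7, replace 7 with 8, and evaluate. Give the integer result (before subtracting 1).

24

i=0: 15 = 3·4 + 3 (b=4); 4→5: 3·5 + 3 = 18; 18−1 = 17
i=1: 17 = 3·5 + 2 (b=5); 5→6: 3·6 + 2 = 20; 20−1 = 19
i=2: 19 = 3·6 + 1 (b=6); 6→7: 3·7 + 1 = 22; 22−1 = 21
i=3: 21 = 3·7 (b=7); 7→8: 3·8 = 24; 24−1 = 23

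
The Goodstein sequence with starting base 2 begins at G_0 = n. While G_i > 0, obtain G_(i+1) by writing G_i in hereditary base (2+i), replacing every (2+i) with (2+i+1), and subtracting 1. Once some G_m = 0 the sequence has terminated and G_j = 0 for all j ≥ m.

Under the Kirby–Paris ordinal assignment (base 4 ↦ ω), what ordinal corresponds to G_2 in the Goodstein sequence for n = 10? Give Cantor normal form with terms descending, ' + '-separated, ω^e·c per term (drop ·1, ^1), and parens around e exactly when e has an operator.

base 2: 10 = 2^(2 + 1) + 2; at 3: 3^(3 + 1) + 3 = 84; next = 83
base 3: 83 = 3^(3 + 1) + 2; at 4: 4^(4 + 1) + 2 = 1026; next = 1025

ω^(ω + 1) + 1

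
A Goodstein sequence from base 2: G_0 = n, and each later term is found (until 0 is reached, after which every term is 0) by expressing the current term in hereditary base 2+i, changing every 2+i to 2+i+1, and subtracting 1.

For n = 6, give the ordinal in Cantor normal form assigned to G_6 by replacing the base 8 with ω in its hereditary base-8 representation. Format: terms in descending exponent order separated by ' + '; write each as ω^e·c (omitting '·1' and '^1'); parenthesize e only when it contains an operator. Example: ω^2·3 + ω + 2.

[0] 6 ≡ 2^2 + 2 (base 2). Lift 3: 30. −1: 29.
[1] 29 ≡ 3^3 + 2 (base 3). Lift 4: 258. −1: 257.
[2] 257 ≡ 4^4 + 1 (base 4). Lift 5: 3126. −1: 3125.
[3] 3125 ≡ 5^5 (base 5). Lift 6: 46656. −1: 46655.
[4] 46655 ≡ 5·6^5 + 5·6^4 + 5·6^3 + 5·6^2 + 5·6 + 5 (base 6). Lift 7: 98040. −1: 98039.
[5] 98039 ≡ 5·7^5 + 5·7^4 + 5·7^3 + 5·7^2 + 5·7 + 4 (base 7). Lift 8: 187244. −1: 187243.

ω^5·5 + ω^4·5 + ω^3·5 + ω^2·5 + ω·5 + 3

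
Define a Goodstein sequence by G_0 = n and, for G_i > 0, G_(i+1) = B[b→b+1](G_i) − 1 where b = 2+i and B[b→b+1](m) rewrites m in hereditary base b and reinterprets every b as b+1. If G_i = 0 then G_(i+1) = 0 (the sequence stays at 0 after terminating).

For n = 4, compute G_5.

i=0: 4 = 2^2 (b=2); 2→3: 3^3 = 27; 27−1 = 26
i=1: 26 = 2·3^2 + 2·3 + 2 (b=3); 3→4: 2·4^2 + 2·4 + 2 = 42; 42−1 = 41
i=2: 41 = 2·4^2 + 2·4 + 1 (b=4); 4→5: 2·5^2 + 2·5 + 1 = 61; 61−1 = 60
i=3: 60 = 2·5^2 + 2·5 (b=5); 5→6: 2·6^2 + 2·6 = 84; 84−1 = 83
i=4: 83 = 2·6^2 + 6 + 5 (b=6); 6→7: 2·7^2 + 7 + 5 = 110; 110−1 = 109

109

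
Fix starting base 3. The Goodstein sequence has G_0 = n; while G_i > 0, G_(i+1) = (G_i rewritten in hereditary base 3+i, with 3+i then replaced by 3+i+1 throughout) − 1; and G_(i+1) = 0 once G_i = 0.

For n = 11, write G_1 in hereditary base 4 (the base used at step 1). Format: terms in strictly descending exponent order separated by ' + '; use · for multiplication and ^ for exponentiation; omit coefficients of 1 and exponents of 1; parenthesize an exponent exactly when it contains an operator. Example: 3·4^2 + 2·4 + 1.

base 3: 11 = 3^2 + 2; at 4: 4^2 + 2 = 18; next = 17
base 4: 17 = 4^2 + 1; at 5: 5^2 + 1 = 26; next = 25

4^2 + 1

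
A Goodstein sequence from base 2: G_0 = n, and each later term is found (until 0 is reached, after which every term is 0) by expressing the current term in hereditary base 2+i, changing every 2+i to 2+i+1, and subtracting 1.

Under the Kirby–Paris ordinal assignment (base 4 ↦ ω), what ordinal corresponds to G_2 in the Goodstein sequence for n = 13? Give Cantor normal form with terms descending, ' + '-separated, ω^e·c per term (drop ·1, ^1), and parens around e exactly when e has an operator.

ω^(ω + 1) + ω^3·3 + ω^2·3 + ω·3 + 3

[0] 13 ≡ 2^(2 + 1) + 2^2 + 1 (base 2). Lift 3: 109. −1: 108.
[1] 108 ≡ 3^(3 + 1) + 3^3 (base 3). Lift 4: 1280. −1: 1279.
[2] 1279 ≡ 4^(4 + 1) + 3·4^3 + 3·4^2 + 3·4 + 3 (base 4). Lift 5: 16093. −1: 16092.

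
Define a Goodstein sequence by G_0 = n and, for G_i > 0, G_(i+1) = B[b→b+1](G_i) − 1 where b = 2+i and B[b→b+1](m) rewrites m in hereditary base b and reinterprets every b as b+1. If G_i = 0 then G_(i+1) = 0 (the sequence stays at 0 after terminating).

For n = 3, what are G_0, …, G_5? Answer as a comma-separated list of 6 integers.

(0) 3|_2 = 2 + 1 ↦ 3 + 1|_3 = 4 ⇒ 3
(1) 3|_3 = 3 ↦ 4|_4 = 4 ⇒ 3
(2) 3|_4 = 3 ↦ 3|_5 = 3 ⇒ 2
(3) 2|_5 = 2 ↦ 2|_6 = 2 ⇒ 1
(4) 1|_6 = 1 ↦ 1|_7 = 1 ⇒ 0

3, 3, 3, 2, 1, 0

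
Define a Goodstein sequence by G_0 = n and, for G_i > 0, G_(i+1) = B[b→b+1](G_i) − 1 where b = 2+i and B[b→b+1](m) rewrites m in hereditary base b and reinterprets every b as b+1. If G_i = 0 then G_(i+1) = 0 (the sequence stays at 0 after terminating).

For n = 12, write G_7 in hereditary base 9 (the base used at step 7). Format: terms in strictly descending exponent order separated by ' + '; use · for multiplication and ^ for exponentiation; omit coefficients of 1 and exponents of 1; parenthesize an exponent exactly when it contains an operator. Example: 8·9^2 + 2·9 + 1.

9^(9 + 1) + 2·9^2 + 9 + 2

[0] 12 ≡ 2^(2 + 1) + 2^2 (base 2). Lift 3: 108. −1: 107.
[1] 107 ≡ 3^(3 + 1) + 2·3^2 + 2·3 + 2 (base 3). Lift 4: 1066. −1: 1065.
[2] 1065 ≡ 4^(4 + 1) + 2·4^2 + 2·4 + 1 (base 4). Lift 5: 15686. −1: 15685.
[3] 15685 ≡ 5^(5 + 1) + 2·5^2 + 2·5 (base 5). Lift 6: 280020. −1: 280019.
[4] 280019 ≡ 6^(6 + 1) + 2·6^2 + 6 + 5 (base 6). Lift 7: 5764911. −1: 5764910.
[5] 5764910 ≡ 7^(7 + 1) + 2·7^2 + 7 + 4 (base 7). Lift 8: 134217868. −1: 134217867.
[6] 134217867 ≡ 8^(8 + 1) + 2·8^2 + 8 + 3 (base 8). Lift 9: 3486784575. −1: 3486784574.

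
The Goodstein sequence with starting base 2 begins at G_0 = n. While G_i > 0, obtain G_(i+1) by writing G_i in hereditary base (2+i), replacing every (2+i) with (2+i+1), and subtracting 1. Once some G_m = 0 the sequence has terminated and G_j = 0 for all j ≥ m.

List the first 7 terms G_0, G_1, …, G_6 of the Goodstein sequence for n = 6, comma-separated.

6, 29, 257, 3125, 46655, 98039, 187243

[0] 6 ≡ 2^2 + 2 (base 2). Lift 3: 30. −1: 29.
[1] 29 ≡ 3^3 + 2 (base 3). Lift 4: 258. −1: 257.
[2] 257 ≡ 4^4 + 1 (base 4). Lift 5: 3126. −1: 3125.
[3] 3125 ≡ 5^5 (base 5). Lift 6: 46656. −1: 46655.
[4] 46655 ≡ 5·6^5 + 5·6^4 + 5·6^3 + 5·6^2 + 5·6 + 5 (base 6). Lift 7: 98040. −1: 98039.
[5] 98039 ≡ 5·7^5 + 5·7^4 + 5·7^3 + 5·7^2 + 5·7 + 4 (base 7). Lift 8: 187244. −1: 187243.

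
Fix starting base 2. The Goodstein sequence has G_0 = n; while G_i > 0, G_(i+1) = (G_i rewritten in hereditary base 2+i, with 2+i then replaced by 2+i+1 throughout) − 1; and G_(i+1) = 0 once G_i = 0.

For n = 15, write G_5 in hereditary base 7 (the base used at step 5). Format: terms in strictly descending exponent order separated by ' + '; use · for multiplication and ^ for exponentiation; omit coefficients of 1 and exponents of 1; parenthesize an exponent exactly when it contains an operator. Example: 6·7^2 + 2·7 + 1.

7^(7 + 1) + 7^7

G_0 = 15. HB_2(15) = 2^(2 + 1) + 2^2 + 2 + 1. Bump = 112. G_1 = 111.
G_1 = 111. HB_3(111) = 3^(3 + 1) + 3^3 + 3. Bump = 1284. G_2 = 1283.
G_2 = 1283. HB_4(1283) = 4^(4 + 1) + 4^4 + 3. Bump = 18753. G_3 = 18752.
G_3 = 18752. HB_5(18752) = 5^(5 + 1) + 5^5 + 2. Bump = 326594. G_4 = 326593.
G_4 = 326593. HB_6(326593) = 6^(6 + 1) + 6^6 + 1. Bump = 6588345. G_5 = 6588344.
G_5 = 6588344. HB_7(6588344) = 7^(7 + 1) + 7^7. Bump = 150994944. G_6 = 150994943.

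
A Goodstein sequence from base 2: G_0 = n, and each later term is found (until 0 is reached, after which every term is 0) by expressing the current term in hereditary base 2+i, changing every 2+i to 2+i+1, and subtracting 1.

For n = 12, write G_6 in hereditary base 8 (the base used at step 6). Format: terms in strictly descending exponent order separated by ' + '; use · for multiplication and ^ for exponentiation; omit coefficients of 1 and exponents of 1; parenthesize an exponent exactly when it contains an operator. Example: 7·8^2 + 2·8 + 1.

8^(8 + 1) + 2·8^2 + 8 + 3

step 0: 12 = 2^(2 + 1) + 2^2; sub 3 for 2: 3^(3 + 1) + 3^3; = 108; G_1 = 108−1 = 107
step 1: 107 = 3^(3 + 1) + 2·3^2 + 2·3 + 2; sub 4 for 3: 4^(4 + 1) + 2·4^2 + 2·4 + 2; = 1066; G_2 = 1066−1 = 1065
step 2: 1065 = 4^(4 + 1) + 2·4^2 + 2·4 + 1; sub 5 for 4: 5^(5 + 1) + 2·5^2 + 2·5 + 1; = 15686; G_3 = 15686−1 = 15685
step 3: 15685 = 5^(5 + 1) + 2·5^2 + 2·5; sub 6 for 5: 6^(6 + 1) + 2·6^2 + 2·6; = 280020; G_4 = 280020−1 = 280019
step 4: 280019 = 6^(6 + 1) + 2·6^2 + 6 + 5; sub 7 for 6: 7^(7 + 1) + 2·7^2 + 7 + 5; = 5764911; G_5 = 5764911−1 = 5764910
step 5: 5764910 = 7^(7 + 1) + 2·7^2 + 7 + 4; sub 8 for 7: 8^(8 + 1) + 2·8^2 + 8 + 4; = 134217868; G_6 = 134217868−1 = 134217867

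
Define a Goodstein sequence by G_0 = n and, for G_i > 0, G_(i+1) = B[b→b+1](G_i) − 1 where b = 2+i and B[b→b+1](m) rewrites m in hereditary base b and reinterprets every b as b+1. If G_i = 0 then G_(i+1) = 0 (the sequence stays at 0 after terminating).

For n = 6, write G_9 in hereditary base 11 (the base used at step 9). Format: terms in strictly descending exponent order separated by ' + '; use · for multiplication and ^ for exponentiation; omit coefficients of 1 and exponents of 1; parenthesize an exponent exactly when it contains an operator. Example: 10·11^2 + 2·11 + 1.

5·11^5 + 5·11^4 + 5·11^3 + 5·11^2 + 5·11

[0] 6 ≡ 2^2 + 2 (base 2). Lift 3: 30. −1: 29.
[1] 29 ≡ 3^3 + 2 (base 3). Lift 4: 258. −1: 257.
[2] 257 ≡ 4^4 + 1 (base 4). Lift 5: 3126. −1: 3125.
[3] 3125 ≡ 5^5 (base 5). Lift 6: 46656. −1: 46655.
[4] 46655 ≡ 5·6^5 + 5·6^4 + 5·6^3 + 5·6^2 + 5·6 + 5 (base 6). Lift 7: 98040. −1: 98039.
[5] 98039 ≡ 5·7^5 + 5·7^4 + 5·7^3 + 5·7^2 + 5·7 + 4 (base 7). Lift 8: 187244. −1: 187243.
[6] 187243 ≡ 5·8^5 + 5·8^4 + 5·8^3 + 5·8^2 + 5·8 + 3 (base 8). Lift 9: 332148. −1: 332147.
[7] 332147 ≡ 5·9^5 + 5·9^4 + 5·9^3 + 5·9^2 + 5·9 + 2 (base 9). Lift 10: 555552. −1: 555551.
[8] 555551 ≡ 5·10^5 + 5·10^4 + 5·10^3 + 5·10^2 + 5·10 + 1 (base 10). Lift 11: 885776. −1: 885775.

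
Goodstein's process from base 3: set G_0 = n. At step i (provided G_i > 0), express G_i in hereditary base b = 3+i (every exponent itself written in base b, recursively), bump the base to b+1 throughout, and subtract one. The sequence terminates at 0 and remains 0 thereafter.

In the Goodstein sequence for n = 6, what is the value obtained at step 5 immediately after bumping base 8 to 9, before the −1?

7

i=0: 6 = 2·3 (b=3); 3→4: 2·4 = 8; 8−1 = 7
i=1: 7 = 4 + 3 (b=4); 4→5: 5 + 3 = 8; 8−1 = 7
i=2: 7 = 5 + 2 (b=5); 5→6: 6 + 2 = 8; 8−1 = 7
i=3: 7 = 6 + 1 (b=6); 6→7: 7 + 1 = 8; 8−1 = 7
i=4: 7 = 7 (b=7); 7→8: 8 = 8; 8−1 = 7
i=5: 7 = 7 (b=8); 8→9: 7 = 7; 7−1 = 6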